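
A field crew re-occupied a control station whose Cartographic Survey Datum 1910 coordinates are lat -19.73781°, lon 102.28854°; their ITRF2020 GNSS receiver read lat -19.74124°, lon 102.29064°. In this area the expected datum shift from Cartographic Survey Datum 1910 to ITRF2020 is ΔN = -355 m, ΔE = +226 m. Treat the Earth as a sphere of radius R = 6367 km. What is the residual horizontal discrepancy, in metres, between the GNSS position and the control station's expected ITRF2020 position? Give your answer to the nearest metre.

27 m

Observed coordinate differences: Δφ = -0.00343°, Δλ = +0.00210°.
Converting to metres (1° lat = 111125 m, cos φ = 0.941248): observed ΔN = -381.2 m, observed ΔE = 219.7 m.
Subtracting the expected shift leaves a residual of -381.2 − (-355) = -26.2 m north and 219.7 − (226) = -6.3 m east.
Residual distance = √((-26.2)² + (-6.3)²) = 26.9 m.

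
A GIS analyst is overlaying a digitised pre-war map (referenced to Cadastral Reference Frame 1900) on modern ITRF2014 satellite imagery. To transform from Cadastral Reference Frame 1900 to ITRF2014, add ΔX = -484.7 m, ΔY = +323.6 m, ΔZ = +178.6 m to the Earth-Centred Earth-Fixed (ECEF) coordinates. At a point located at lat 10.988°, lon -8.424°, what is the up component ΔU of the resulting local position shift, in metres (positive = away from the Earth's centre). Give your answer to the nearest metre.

The local up (radial) axis is (cos φ cos λ, cos φ sin λ, sin φ), giving ΔU = -470.681 − 46.537 + 34.042 = -483.18 m.

ΔU = -483 m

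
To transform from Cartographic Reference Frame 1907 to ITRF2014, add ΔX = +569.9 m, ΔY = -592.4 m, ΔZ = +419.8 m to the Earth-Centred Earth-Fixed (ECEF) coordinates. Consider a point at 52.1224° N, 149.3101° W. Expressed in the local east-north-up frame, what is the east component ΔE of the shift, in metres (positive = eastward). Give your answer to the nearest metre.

ΔE = 800 m

The local east axis at (φ, λ) is (−sin λ, cos λ, 0), so ΔE = −sin(-149.3101°)·569.9 + cos(-149.3101°)·(-592.4) = 800.30 m.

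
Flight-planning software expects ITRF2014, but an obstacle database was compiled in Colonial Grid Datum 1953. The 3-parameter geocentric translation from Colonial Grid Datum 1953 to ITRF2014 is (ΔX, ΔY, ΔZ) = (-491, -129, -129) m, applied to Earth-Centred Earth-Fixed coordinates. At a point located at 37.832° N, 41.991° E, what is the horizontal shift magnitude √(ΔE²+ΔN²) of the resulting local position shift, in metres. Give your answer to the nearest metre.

291 m

At φ = 37.832°, λ = 41.991°: sin φ = 0.613348, cos φ = 0.789813, sin λ = 0.669014, cos λ = 0.743250.
ΔE = −sin λ·ΔX + cos λ·ΔY = −(0.669014)·(-491) + (0.743250)·(-129) = 232.61 m.
ΔN = −sin φ cos λ·ΔX − sin φ sin λ·ΔY + cos φ·ΔZ = −(0.613348)(0.743250)(-491) − (0.613348)(0.669014)(-129) + (0.789813)(-129) = 174.88 m.
Horizontal magnitude = √(ΔE² + ΔN²) = √(232.61² + 174.88²) = 291.01 m.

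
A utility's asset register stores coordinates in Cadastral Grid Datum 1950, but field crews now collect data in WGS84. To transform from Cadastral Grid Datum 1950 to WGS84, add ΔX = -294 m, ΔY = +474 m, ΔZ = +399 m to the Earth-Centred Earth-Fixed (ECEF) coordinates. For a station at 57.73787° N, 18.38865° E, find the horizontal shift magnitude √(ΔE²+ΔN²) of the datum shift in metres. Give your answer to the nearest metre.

631 m

At φ = 57.73787°, λ = 18.38865°: sin φ = 0.845615, cos φ = 0.533794, sin λ = 0.315461, cos λ = 0.948939.
ΔE = −sin λ·ΔX + cos λ·ΔY = −(0.315461)·(-294) + (0.948939)·(474) = 542.54 m.
ΔN = −sin φ cos λ·ΔX − sin φ sin λ·ΔY + cos φ·ΔZ = −(0.845615)(0.948939)(-294) − (0.845615)(0.315461)(474) + (0.533794)(399) = 322.46 m.
Horizontal magnitude = √(ΔE² + ΔN²) = √(542.54² + 322.46²) = 631.13 m.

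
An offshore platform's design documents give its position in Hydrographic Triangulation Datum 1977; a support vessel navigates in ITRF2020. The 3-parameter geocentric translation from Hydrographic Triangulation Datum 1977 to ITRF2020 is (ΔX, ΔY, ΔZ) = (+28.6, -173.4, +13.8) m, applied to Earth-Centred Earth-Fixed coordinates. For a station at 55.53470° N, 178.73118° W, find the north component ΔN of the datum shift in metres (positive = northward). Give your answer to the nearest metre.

ΔN = 28 m

The local north axis is (−sin φ cos λ, −sin φ sin λ, cos φ), giving ΔN = 23.574 − 3.166 + 7.810 = 28.22 m.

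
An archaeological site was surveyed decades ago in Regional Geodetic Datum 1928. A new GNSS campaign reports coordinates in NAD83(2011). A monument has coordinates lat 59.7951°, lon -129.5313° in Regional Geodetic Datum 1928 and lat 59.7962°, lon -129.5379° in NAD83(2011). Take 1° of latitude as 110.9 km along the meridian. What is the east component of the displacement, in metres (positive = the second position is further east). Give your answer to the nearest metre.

ΔE = -368 m

Δφ = 59.7962° − 59.7951° = +0.0011°; Δλ = -129.5379° − -129.5313° = -0.0066°.
ΔN = Δφ × 110900 = 122.0 m; ΔE = Δλ × 110900 × cos(59.7951°) = -0.0066 × 110900 × 0.503094 = -368.2 m.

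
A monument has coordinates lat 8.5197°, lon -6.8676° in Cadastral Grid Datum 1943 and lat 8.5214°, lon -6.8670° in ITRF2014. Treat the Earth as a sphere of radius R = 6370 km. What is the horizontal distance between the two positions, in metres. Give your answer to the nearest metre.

200 m

Δφ = 8.5214° − 8.5197° = +0.0017°; Δλ = -6.8670° − -6.8676° = +0.0006°.
1° along a meridian = πR/180 = 111177 m.
ΔN = Δφ × 111177 = 189.0 m; ΔE = Δλ × 111177 × cos(8.5197°) = +0.0006 × 111177 × 0.988965 = 66.0 m.
Distance = √(ΔE² + ΔN²) = √(66.0² + 189.0²) = 200.2 m.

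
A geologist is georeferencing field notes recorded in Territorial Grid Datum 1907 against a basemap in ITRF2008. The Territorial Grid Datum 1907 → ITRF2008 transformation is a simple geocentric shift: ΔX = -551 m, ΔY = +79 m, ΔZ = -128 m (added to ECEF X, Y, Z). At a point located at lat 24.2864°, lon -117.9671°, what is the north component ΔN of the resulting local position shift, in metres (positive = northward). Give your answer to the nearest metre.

At φ = 24.2864°, λ = -117.9671°: sin φ = 0.411298, cos φ = 0.911501, sin λ = -0.883217, cos λ = -0.468964.
ΔN = −sin φ cos λ·ΔX − sin φ sin λ·ΔY + cos φ·ΔZ = −(0.411298)(-0.468964)(-551) − (0.411298)(-0.883217)(79) + (0.911501)(-128) = -194.25 m.

ΔN = -194 m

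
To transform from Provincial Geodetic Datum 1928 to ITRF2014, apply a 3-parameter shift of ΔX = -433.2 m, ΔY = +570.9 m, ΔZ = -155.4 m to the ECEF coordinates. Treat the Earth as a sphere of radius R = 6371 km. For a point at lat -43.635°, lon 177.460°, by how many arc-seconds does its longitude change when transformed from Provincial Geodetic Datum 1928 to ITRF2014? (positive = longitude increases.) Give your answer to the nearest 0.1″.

sin φ = -0.690062, cos φ = 0.723750, sin λ = 0.044317, cos λ = -0.999018.
East component: ΔE = −sin λ·ΔX + cos λ·ΔY = −(0.044317)(-433.2) + (-0.999018)(570.9) = -551.14 m.
1° of latitude spans πR/180 = 111195 m; at latitude φ, 1° of longitude spans that × cos φ = 80477.4 m, so Δλ = -551.14 / 80477.4 × 3600 = -24.654″.

Δλ = -24.7″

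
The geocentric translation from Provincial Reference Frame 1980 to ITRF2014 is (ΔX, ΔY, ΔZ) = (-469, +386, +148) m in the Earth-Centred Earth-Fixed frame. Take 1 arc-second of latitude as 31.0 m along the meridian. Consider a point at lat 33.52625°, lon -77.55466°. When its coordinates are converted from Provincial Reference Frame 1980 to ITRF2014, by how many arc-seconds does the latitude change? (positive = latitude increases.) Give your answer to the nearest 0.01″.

Δφ = 12.50″

sin φ = 0.552319, cos φ = 0.833633, sin λ = -0.976502, cos λ = 0.215508.
North component: ΔN = −sin φ cos λ·ΔX − sin φ sin λ·ΔY + cos φ·ΔZ = −(0.552319)(0.215508)(-469) − (0.552319)(-0.976502)(386) + (0.833633)(148) = 387.39 m.
1° of latitude spans 3600 × 31.00 = 111600 m, so Δφ = 387.39 / 111600 × 3600 = 12.496″.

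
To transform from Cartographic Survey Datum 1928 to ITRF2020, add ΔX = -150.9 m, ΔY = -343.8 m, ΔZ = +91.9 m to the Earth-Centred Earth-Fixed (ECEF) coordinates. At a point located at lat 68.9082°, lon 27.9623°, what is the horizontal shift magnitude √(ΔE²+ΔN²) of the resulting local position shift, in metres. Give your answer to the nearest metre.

386 m

At φ = 68.9082°, λ = 27.9623°: sin φ = 0.933005, cos φ = 0.359863, sin λ = 0.468890, cos λ = 0.883256.
ΔE = −sin λ·ΔX + cos λ·ΔY = −(0.468890)·(-150.9) + (0.883256)·(-343.8) = -232.91 m.
ΔN = −sin φ cos λ·ΔX − sin φ sin λ·ΔY + cos φ·ΔZ = −(0.933005)(0.883256)(-150.9) − (0.933005)(0.468890)(-343.8) + (0.359863)(91.9) = 307.83 m.
Horizontal magnitude = √(ΔE² + ΔN²) = √((-232.91)² + 307.83²) = 386.01 m.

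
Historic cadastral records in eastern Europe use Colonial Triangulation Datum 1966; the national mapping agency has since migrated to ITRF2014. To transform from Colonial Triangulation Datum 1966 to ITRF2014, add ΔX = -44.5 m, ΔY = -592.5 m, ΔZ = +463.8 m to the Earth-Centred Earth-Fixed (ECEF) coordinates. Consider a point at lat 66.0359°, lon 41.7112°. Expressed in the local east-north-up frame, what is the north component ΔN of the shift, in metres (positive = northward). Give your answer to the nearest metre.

The local north axis is (−sin φ cos λ, −sin φ sin λ, cos φ), giving ΔN = 30.356 + 360.252 + 188.379 = 578.99 m.

ΔN = 579 m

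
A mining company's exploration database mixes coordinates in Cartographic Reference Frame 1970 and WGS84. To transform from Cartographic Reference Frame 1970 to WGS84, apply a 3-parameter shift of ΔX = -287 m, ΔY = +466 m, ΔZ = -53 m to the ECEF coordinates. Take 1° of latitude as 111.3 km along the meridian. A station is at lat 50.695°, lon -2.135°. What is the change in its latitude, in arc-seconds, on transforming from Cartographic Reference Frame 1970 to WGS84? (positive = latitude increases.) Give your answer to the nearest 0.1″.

sin φ = 0.773785, cos φ = 0.633448, sin λ = -0.037254, cos λ = 0.999306.
North component: ΔN = −sin φ cos λ·ΔX − sin φ sin λ·ΔY + cos φ·ΔZ = −(0.773785)(0.999306)(-287) − (0.773785)(-0.037254)(466) + (0.633448)(-53) = 201.78 m.
1° of latitude spans 111300 m, so Δφ = 201.78 / 111300 × 3600 = 6.527″.

Δφ = 6.5″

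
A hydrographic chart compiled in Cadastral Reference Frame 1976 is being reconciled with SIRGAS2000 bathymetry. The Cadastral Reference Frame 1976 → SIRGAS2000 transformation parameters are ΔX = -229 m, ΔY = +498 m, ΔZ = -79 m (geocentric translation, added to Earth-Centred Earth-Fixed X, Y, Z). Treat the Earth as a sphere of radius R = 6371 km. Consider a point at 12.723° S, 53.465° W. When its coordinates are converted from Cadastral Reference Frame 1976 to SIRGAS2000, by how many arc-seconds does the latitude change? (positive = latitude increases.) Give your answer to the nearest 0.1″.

sin φ = -0.220238, cos φ = 0.975446, sin λ = -0.803493, cos λ = 0.595314.
North component: ΔN = −sin φ cos λ·ΔX − sin φ sin λ·ΔY + cos φ·ΔZ = −(-0.220238)(0.595314)(-229) − (-0.220238)(-0.803493)(498) + (0.975446)(-79) = -195.21 m.
1° of latitude spans πR/180 = 111195 m, so Δφ = -195.21 / 111195 × 3600 = -6.320″.

Δφ = -6.3″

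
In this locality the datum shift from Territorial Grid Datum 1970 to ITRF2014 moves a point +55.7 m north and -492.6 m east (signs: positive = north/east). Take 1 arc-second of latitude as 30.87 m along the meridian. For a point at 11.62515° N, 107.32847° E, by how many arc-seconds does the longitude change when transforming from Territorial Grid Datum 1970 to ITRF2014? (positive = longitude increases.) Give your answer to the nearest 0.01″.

At latitude 11.62515°, cos φ = 0.979487.
1″ of longitude at this latitude = 30.87 × cos φ = 30.2368 m, so Δλ = -492.6 / 30.2368 = -16.291″.

Δλ = -16.29″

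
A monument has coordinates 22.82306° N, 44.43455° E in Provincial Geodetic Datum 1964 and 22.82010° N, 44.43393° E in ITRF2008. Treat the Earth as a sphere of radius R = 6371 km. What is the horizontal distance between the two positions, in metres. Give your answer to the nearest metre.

Δφ = 22.82010° − 22.82306° = -0.00296°; Δλ = 44.43393° − 44.43455° = -0.00062°.
1° along a meridian = πR/180 = 111195 m.
ΔN = Δφ × 111195 = -329.1 m; ΔE = Δλ × 111195 × cos(22.82306°) = -0.00062 × 111195 × 0.921707 = -63.5 m.
Distance = √(ΔE² + ΔN²) = √((-63.5)² + (-329.1)²) = 335.2 m.

335 m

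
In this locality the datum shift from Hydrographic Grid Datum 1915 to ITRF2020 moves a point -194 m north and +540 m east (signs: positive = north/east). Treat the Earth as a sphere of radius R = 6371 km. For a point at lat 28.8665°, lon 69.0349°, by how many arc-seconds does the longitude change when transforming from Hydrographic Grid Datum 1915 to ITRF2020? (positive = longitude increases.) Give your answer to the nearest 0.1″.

Δλ = 20.0″

At latitude 28.8665°, cos φ = 0.875747.
One radian of longitude at latitude φ spans R cos φ, so Δλ = ΔE / (R cos φ) = 540.0 / (6371000 × 0.875747) = 9.6785e-05 rad = 19.963″.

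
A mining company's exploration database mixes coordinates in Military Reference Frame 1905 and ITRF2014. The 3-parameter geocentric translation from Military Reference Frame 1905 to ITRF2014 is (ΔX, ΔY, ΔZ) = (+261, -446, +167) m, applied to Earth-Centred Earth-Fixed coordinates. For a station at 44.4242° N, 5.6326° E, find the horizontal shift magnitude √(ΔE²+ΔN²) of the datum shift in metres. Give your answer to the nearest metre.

471 m

At φ = 44.4242°, λ = 5.6326°: sin φ = 0.699965, cos φ = 0.714177, sin λ = 0.098149, cos λ = 0.995172.
ΔE = −sin λ·ΔX + cos λ·ΔY = −(0.098149)·(261) + (0.995172)·(-446) = -469.46 m.
ΔN = −sin φ cos λ·ΔX − sin φ sin λ·ΔY + cos φ·ΔZ = −(0.699965)(0.995172)(261) − (0.699965)(0.098149)(-446) + (0.714177)(167) = -31.90 m.
Horizontal magnitude = √(ΔE² + ΔN²) = √((-469.46)² + (-31.90)²) = 470.55 m.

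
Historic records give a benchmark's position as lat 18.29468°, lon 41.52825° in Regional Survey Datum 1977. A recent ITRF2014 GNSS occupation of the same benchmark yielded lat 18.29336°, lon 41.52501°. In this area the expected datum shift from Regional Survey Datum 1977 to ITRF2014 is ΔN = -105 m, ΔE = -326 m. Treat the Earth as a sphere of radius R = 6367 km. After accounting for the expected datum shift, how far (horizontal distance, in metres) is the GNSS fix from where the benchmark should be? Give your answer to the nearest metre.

45 m

Observed coordinate differences: Δφ = -0.00132°, Δλ = -0.00324°.
Converting to metres (1° lat = 111125 m, cos φ = 0.949455): observed ΔN = -146.7 m, observed ΔE = -341.8 m.
Subtracting the expected shift leaves a residual of -146.7 − (-105) = -41.7 m north and -341.8 − (-326) = -15.8 m east.
Residual distance = √((-41.7)² + (-15.8)²) = 44.6 m.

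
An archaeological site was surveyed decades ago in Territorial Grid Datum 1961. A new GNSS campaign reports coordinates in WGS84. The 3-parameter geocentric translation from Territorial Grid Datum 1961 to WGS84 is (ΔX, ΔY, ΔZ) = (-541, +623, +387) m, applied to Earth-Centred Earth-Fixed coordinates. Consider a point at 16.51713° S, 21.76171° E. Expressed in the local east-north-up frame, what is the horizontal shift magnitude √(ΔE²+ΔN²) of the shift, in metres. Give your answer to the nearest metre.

833 m

At φ = -16.51713°, λ = 21.76171°: sin φ = -0.284302, cos φ = 0.958735, sin λ = 0.370747, cos λ = 0.928734.
ΔE = −sin λ·ΔX + cos λ·ΔY = −(0.370747)·(-541) + (0.928734)·(623) = 779.18 m.
ΔN = −sin φ cos λ·ΔX − sin φ sin λ·ΔY + cos φ·ΔZ = −(-0.284302)(0.928734)(-541) − (-0.284302)(0.370747)(623) + (0.958735)(387) = 293.85 m.
Horizontal magnitude = √(ΔE² + ΔN²) = √(779.18² + 293.85²) = 832.74 m.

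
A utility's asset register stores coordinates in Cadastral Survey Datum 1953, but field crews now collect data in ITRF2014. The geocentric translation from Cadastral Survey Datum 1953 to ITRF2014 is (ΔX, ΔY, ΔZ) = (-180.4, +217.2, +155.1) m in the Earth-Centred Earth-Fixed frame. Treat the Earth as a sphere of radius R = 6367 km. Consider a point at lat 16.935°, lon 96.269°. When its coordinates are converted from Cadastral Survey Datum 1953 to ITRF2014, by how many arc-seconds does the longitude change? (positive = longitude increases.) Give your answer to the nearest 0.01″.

Δλ = 5.27″

sin φ = 0.291287, cos φ = 0.956636, sin λ = 0.994020, cos λ = -0.109197.
East component: ΔE = −sin λ·ΔX + cos λ·ΔY = −(0.994020)(-180.4) + (-0.109197)(217.2) = 155.60 m.
1° of latitude spans πR/180 = 111125 m; at latitude φ, 1° of longitude spans that × cos φ = 106306.3 m, so Δλ = 155.60 / 106306.3 × 3600 = 5.269″.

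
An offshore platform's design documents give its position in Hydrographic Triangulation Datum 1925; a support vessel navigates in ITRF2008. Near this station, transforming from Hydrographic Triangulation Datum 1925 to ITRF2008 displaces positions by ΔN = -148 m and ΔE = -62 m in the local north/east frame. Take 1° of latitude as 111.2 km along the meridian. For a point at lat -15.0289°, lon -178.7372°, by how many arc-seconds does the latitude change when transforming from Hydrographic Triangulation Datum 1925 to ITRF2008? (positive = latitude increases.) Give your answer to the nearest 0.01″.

1° of latitude = 111.2 km, so Δφ = -148.0 / 111200 = -0.0013309° = -4.791″.

Δφ = -4.79″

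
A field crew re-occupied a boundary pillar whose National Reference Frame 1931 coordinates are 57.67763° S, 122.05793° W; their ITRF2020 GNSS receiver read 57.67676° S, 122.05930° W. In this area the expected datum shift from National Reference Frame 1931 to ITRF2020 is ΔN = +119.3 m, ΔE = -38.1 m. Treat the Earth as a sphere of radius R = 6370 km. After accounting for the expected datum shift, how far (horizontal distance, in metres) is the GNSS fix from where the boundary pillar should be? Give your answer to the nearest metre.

Observed coordinate differences: Δφ = +0.00087°, Δλ = -0.00137°.
Converting to metres (1° lat = 111177 m, cos φ = 0.534682): observed ΔN = 96.7 m, observed ΔE = -81.4 m.
Subtracting the expected shift leaves a residual of 96.7 − (119.3) = -22.6 m north and -81.4 − (-38.1) = -43.3 m east.
Residual distance = √((-22.6)² + (-43.3)²) = 48.9 m.

49 m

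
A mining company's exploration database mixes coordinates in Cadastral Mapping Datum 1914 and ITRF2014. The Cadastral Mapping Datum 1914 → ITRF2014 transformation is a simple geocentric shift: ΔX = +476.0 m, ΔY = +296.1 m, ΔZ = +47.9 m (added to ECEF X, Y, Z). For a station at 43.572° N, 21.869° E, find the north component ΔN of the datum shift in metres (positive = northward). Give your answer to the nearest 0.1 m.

ΔN = -345.8 m

The local north axis is (−sin φ cos λ, −sin φ sin λ, cos φ), giving ΔN = -304.480 − 76.021 + 34.704 = -345.80 m.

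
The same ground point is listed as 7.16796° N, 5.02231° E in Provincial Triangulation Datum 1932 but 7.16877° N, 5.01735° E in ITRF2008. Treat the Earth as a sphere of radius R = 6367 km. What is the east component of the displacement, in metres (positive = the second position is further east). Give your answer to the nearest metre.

Δφ = 7.16877° − 7.16796° = +0.00081°; Δλ = 5.01735° − 5.02231° = -0.00496°.
1° along a meridian = πR/180 = 111125 m.
ΔN = Δφ × 111125 = 90.0 m; ΔE = Δλ × 111125 × cos(7.16796°) = -0.00496 × 111125 × 0.992185 = -546.9 m.

ΔE = -547 m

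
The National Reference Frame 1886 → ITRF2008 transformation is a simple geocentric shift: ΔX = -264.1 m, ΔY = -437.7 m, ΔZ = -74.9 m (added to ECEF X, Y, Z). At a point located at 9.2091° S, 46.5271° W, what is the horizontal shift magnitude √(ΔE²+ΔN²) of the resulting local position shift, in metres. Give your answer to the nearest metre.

The local east axis at (φ, λ) is (−sin λ, cos λ, 0), so ΔE = −sin(-46.5271°)·(-264.1) + cos(-46.5271°)·(-437.7) = -492.80 m.
The local north axis is (−sin φ cos λ, −sin φ sin λ, cos φ), giving ΔN = -29.080 + 50.834 − 73.935 = -52.18 m.
Horizontal magnitude = √(ΔE² + ΔN²) = √((-492.80)² + (-52.18)²) = 495.55 m.

496 m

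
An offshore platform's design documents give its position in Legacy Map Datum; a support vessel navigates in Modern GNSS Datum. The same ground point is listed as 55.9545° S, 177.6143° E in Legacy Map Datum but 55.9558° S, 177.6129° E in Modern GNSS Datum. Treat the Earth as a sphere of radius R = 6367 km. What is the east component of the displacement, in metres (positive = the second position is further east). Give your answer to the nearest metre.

ΔE = -87 m

Δφ = -55.9558° − -55.9545° = -0.0013°; Δλ = 177.6129° − 177.6143° = -0.0014°.
1° along a meridian = πR/180 = 111125 m.
ΔN = Δφ × 111125 = -144.5 m; ΔE = Δλ × 111125 × cos(-55.9545°) = -0.0014 × 111125 × 0.559851 = -87.1 m.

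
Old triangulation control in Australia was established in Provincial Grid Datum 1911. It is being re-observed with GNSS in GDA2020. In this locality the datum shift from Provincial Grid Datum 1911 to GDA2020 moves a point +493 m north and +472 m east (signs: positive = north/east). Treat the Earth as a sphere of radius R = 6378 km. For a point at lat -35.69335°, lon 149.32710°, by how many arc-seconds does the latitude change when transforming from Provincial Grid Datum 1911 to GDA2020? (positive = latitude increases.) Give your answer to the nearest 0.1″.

On a sphere of radius R, 1 rad of latitude = R, so Δφ = ΔN / R = 493.0 / 6378000 = 7.7297e-05 rad = 15.944″.

Δφ = 15.9″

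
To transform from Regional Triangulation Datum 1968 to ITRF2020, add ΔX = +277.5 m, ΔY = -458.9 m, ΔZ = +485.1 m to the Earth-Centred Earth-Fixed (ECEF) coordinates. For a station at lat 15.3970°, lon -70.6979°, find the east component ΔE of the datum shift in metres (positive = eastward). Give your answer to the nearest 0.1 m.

ΔE = 110.2 m

The local east axis at (φ, λ) is (−sin λ, cos λ, 0), so ΔE = −sin(-70.6979°)·277.5 + cos(-70.6979°)·(-458.9) = 110.21 m.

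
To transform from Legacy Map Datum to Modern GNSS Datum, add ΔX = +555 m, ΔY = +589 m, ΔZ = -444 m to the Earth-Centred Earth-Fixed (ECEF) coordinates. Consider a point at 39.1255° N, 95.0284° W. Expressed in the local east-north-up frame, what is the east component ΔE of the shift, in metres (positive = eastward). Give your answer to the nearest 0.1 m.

At φ = 39.1255°, λ = -95.0284°: sin φ = 0.631021, cos φ = 0.775766, sin λ = -0.996151, cos λ = -0.087650.
ΔE = −sin λ·ΔX + cos λ·ΔY = −(-0.996151)·(555) + (-0.087650)·(589) = 501.24 m.

ΔE = 501.2 m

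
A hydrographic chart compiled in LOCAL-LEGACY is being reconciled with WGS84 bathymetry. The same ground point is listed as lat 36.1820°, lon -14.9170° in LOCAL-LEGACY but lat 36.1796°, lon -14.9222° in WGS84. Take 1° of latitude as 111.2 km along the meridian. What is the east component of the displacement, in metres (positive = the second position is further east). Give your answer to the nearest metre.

Δφ = 36.1796° − 36.1820° = -0.0024°; Δλ = -14.9222° − -14.9170° = -0.0052°.
ΔN = Δφ × 111200 = -266.9 m; ΔE = Δλ × 111200 × cos(36.1820°) = -0.0052 × 111200 × 0.807146 = -466.7 m.

ΔE = -467 m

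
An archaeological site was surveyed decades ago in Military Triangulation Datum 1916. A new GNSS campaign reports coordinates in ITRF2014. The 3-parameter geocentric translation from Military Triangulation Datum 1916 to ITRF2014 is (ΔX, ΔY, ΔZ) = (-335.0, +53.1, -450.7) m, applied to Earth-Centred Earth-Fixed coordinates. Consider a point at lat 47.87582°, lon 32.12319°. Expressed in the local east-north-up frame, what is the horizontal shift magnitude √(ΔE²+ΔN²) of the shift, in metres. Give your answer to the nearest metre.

The local east axis at (φ, λ) is (−sin λ, cos λ, 0), so ΔE = −sin(32.12319°)·(-335.0) + cos(32.12319°)·53.1 = 223.10 m.
The local north axis is (−sin φ cos λ, −sin φ sin λ, cos φ), giving ΔN = 210.428 − 20.942 − 302.302 = -112.82 m.
Horizontal magnitude = √(ΔE² + ΔN²) = √(223.10² + (-112.82)²) = 250.01 m.

250 m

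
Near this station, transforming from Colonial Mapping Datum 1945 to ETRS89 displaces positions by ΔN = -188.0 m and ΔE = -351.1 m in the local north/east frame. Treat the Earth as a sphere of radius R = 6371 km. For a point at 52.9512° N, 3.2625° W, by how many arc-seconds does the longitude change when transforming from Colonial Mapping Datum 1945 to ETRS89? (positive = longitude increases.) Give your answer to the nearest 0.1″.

Δλ = -18.9″

At latitude 52.9512°, cos φ = 0.602495.
One radian of longitude at latitude φ spans R cos φ, so Δλ = ΔE / (R cos φ) = -351.1 / (6371000 × 0.602495) = -9.1468e-05 rad = -18.867″.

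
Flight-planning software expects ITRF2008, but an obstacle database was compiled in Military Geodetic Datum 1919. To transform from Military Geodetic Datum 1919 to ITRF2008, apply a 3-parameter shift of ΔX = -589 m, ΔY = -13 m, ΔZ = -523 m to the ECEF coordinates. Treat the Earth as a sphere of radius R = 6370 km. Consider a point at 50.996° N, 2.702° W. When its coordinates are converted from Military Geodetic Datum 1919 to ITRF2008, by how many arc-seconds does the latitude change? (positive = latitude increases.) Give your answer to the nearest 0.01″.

Δφ = 4.13″

sin φ = 0.777102, cos φ = 0.629375, sin λ = -0.047141, cos λ = 0.998888.
North component: ΔN = −sin φ cos λ·ΔX − sin φ sin λ·ΔY + cos φ·ΔZ = −(0.777102)(0.998888)(-589) − (0.777102)(-0.047141)(-13) + (0.629375)(-523) = 127.57 m.
1° of latitude spans πR/180 = 111177 m, so Δφ = 127.57 / 111177 × 3600 = 4.131″.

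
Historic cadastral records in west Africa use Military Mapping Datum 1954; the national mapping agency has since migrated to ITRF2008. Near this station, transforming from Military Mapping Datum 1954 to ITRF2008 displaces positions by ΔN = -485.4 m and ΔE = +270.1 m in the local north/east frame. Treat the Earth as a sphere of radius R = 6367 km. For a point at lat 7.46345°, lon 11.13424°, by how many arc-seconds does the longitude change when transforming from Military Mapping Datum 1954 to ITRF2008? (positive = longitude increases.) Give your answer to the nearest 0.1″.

At latitude 7.46345°, cos φ = 0.991528.
One radian of longitude at latitude φ spans R cos φ, so Δλ = ΔE / (R cos φ) = 270.1 / (6367000 × 0.991528) = 4.2784e-05 rad = 8.825″.

Δλ = 8.8″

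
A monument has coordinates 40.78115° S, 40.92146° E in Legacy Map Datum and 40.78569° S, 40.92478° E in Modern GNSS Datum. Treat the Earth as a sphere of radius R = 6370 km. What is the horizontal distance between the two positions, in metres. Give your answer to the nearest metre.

577 m

Δφ = -40.78569° − -40.78115° = -0.00454°; Δλ = 40.92478° − 40.92146° = +0.00332°.
1° along a meridian = πR/180 = 111177 m.
ΔN = Δφ × 111177 = -504.7 m; ΔE = Δλ × 111177 × cos(-40.78115°) = +0.00332 × 111177 × 0.757210 = 279.5 m.
Distance = √(ΔE² + ΔN²) = √(279.5² + (-504.7)²) = 577.0 m.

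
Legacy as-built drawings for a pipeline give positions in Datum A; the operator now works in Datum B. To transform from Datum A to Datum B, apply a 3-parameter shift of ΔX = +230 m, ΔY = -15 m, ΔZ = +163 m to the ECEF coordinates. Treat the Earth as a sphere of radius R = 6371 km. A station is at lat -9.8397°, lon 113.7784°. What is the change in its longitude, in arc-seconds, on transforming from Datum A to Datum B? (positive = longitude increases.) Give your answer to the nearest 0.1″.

Δλ = -6.7″

sin φ = -0.170892, cos φ = 0.985290, sin λ = 0.915112, cos λ = -0.403200.
East component: ΔE = −sin λ·ΔX + cos λ·ΔY = −(0.915112)(230) + (-0.403200)(-15) = -204.43 m.
1° of latitude spans πR/180 = 111195 m; at latitude φ, 1° of longitude spans that × cos φ = 109559.2 m, so Δλ = -204.43 / 109559.2 × 3600 = -6.717″.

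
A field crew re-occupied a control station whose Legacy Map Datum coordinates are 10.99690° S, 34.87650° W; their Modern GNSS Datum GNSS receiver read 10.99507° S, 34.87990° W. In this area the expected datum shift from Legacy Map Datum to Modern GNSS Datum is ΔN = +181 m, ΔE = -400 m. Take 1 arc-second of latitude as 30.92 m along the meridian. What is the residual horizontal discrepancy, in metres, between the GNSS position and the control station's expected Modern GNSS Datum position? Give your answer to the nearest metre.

36 m

Observed coordinate differences: Δφ = +0.00183°, Δλ = -0.00340°.
Converting to metres (1° lat = 111312 m, cos φ = 0.981638): observed ΔN = 203.7 m, observed ΔE = -371.5 m.
Subtracting the expected shift leaves a residual of 203.7 − (181) = 22.7 m north and -371.5 − (-400) = 28.5 m east.
Residual distance = √(22.7² + 28.5²) = 36.4 m.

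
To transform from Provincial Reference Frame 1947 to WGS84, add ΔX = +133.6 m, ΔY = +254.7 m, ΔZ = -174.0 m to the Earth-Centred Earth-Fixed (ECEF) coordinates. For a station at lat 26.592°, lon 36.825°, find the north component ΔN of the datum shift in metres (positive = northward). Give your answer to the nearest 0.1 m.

ΔN = -271.8 m

At φ = 26.592°, λ = 36.825°: sin φ = 0.447634, cos φ = 0.894217, sin λ = 0.599373, cos λ = 0.800470.
ΔN = −sin φ cos λ·ΔX − sin φ sin λ·ΔY + cos φ·ΔZ = −(0.447634)(0.800470)(133.6) − (0.447634)(0.599373)(254.7) + (0.894217)(-174.0) = -271.80 m.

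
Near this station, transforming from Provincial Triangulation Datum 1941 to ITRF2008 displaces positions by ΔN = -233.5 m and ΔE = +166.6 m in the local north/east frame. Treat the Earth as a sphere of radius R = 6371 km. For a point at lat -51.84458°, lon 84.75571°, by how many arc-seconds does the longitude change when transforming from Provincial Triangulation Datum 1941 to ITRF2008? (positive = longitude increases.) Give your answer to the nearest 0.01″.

At latitude -51.84458°, cos φ = 0.617797.
One radian of longitude at latitude φ spans R cos φ, so Δλ = ΔE / (R cos φ) = 166.6 / (6371000 × 0.617797) = 4.2327e-05 rad = 8.731″.

Δλ = 8.73″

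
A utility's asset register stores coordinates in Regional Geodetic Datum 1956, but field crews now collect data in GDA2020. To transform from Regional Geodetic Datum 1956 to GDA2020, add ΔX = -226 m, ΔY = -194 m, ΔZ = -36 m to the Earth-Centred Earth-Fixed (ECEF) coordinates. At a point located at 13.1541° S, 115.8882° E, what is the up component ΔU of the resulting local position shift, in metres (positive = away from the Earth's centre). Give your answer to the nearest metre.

ΔU = -66 m

The local up (radial) axis is (cos φ cos λ, cos φ sin λ, sin φ), giving ΔU = 96.086 − 169.952 + 8.193 = -65.67 m.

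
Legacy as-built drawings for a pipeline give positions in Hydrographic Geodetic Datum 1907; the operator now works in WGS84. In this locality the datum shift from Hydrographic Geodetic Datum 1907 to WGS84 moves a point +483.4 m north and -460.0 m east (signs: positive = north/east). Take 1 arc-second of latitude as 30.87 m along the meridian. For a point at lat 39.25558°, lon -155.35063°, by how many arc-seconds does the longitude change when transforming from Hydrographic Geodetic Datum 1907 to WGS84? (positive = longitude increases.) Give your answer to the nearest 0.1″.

Δλ = -19.2″

At latitude 39.25558°, cos φ = 0.774331.
1″ of longitude at this latitude = 30.87 × cos φ = 23.9036 m, so Δλ = -460.0 / 23.9036 = -19.244″.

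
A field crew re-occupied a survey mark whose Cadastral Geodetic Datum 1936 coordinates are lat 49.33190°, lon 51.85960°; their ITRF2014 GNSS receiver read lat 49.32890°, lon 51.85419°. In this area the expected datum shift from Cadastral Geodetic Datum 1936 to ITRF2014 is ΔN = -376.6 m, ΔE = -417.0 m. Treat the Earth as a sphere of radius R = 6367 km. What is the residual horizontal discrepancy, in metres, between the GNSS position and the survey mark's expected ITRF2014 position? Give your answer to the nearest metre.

Observed coordinate differences: Δφ = -0.00300°, Δλ = -0.00541°.
Converting to metres (1° lat = 111125 m, cos φ = 0.651676): observed ΔN = -333.4 m, observed ΔE = -391.8 m.
Subtracting the expected shift leaves a residual of -333.4 − (-376.6) = 43.2 m north and -391.8 − (-417.0) = 25.2 m east.
Residual distance = √(43.2² + 25.2²) = 50.0 m.

50 m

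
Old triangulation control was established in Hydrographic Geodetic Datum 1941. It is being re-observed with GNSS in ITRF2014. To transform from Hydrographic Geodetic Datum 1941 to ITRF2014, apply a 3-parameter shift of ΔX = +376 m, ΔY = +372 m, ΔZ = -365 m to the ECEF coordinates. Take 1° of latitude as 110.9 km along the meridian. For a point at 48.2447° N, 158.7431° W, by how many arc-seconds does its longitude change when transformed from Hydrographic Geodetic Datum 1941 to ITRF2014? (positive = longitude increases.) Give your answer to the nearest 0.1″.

sin φ = 0.745996, cos φ = 0.665951, sin λ = -0.362550, cos λ = -0.931964.
East component: ΔE = −sin λ·ΔX + cos λ·ΔY = −(-0.362550)(376) + (-0.931964)(372) = -210.37 m.
1° of latitude spans 110900 m; at latitude φ, 1° of longitude spans that × cos φ = 73853.9 m, so Δλ = -210.37 / 73853.9 × 3600 = -10.255″.

Δλ = -10.3″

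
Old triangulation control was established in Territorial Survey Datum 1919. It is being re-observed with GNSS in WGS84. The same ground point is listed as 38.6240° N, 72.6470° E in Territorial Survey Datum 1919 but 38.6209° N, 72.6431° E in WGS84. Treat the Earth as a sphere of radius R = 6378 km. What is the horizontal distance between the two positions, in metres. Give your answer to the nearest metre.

484 m

Δφ = 38.6209° − 38.6240° = -0.0031°; Δλ = 72.6431° − 72.6470° = -0.0039°.
1° along a meridian = πR/180 = 111317 m.
ΔN = Δφ × 111317 = -345.1 m; ΔE = Δλ × 111317 × cos(38.6240°) = -0.0039 × 111317 × 0.781259 = -339.2 m.
Distance = √(ΔE² + ΔN²) = √((-339.2)² + (-345.1)²) = 483.9 m.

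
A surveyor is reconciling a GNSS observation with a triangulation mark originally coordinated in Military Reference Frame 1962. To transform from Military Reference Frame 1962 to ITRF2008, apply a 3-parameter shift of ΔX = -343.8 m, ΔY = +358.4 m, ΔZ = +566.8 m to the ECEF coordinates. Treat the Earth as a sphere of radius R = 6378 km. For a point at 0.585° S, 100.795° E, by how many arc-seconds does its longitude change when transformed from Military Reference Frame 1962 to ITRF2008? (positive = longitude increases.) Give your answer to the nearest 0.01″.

sin φ = -0.010210, cos φ = 0.999948, sin λ = 0.982304, cos λ = -0.187296.
East component: ΔE = −sin λ·ΔX + cos λ·ΔY = −(0.982304)(-343.8) + (-0.187296)(358.4) = 270.59 m.
1° of latitude spans πR/180 = 111317 m; at latitude φ, 1° of longitude spans that × cos φ = 111311.3 m, so Δλ = 270.59 / 111311.3 × 3600 = 8.751″.

Δλ = 8.75″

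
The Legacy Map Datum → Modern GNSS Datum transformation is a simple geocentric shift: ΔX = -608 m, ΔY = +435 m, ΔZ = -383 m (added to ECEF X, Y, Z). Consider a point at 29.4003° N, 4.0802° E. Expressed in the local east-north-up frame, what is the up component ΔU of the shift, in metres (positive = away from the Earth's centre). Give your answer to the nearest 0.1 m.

ΔU = -689.4 m

At φ = 29.4003°, λ = 4.0802°: sin φ = 0.490908, cos φ = 0.871211, sin λ = 0.071153, cos λ = 0.997465.
ΔU = cos φ cos λ·ΔX + cos φ sin λ·ΔY + sin φ·ΔZ = (0.871211)(0.997465)(-608) + (0.871211)(0.071153)(435) + (0.490908)(-383) = -689.41 m.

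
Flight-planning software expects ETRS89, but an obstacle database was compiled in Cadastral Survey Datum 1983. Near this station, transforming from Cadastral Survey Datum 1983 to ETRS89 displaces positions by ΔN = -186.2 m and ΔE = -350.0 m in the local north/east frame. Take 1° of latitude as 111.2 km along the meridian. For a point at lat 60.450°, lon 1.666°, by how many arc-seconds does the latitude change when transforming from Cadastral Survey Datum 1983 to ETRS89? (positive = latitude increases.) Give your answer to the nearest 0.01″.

Δφ = -6.03″

1° of latitude = 111.2 km, so Δφ = -186.2 / 111200 = -0.0016745° = -6.028″.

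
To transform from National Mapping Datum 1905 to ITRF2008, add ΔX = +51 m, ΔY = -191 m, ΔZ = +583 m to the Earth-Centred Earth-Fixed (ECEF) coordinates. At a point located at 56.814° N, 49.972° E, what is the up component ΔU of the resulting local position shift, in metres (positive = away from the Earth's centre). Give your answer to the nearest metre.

At φ = 56.814°, λ = 49.972°: sin φ = 0.836898, cos φ = 0.547359, sin λ = 0.765730, cos λ = 0.643162.
ΔU = cos φ cos λ·ΔX + cos φ sin λ·ΔY + sin φ·ΔZ = (0.547359)(0.643162)(51) + (0.547359)(0.765730)(-191) + (0.836898)(583) = 425.81 m.

ΔU = 426 m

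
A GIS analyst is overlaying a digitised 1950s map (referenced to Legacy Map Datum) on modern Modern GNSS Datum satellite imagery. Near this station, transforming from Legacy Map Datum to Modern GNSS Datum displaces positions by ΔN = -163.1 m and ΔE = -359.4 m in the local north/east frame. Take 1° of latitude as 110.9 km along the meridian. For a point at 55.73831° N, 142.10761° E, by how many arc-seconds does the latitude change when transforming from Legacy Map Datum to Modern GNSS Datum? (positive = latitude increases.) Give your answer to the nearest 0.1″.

1° of latitude = 110.9 km, so Δφ = -163.1 / 110900 = -0.0014707° = -5.294″.

Δφ = -5.3″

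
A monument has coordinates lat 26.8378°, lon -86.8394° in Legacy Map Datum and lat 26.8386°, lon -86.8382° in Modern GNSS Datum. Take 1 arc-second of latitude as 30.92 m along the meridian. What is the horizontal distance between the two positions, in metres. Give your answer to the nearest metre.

149 m

Δφ = 26.8386° − 26.8378° = +0.0008°; Δλ = -86.8382° − -86.8394° = +0.0012°.
1° of latitude = 3600 × 30.92 = 111312 m.
ΔN = Δφ × 111312 = 89.0 m; ΔE = Δλ × 111312 × cos(26.8378°) = +0.0012 × 111312 × 0.892288 = 119.2 m.
Distance = √(ΔE² + ΔN²) = √(119.2² + 89.0²) = 148.8 m.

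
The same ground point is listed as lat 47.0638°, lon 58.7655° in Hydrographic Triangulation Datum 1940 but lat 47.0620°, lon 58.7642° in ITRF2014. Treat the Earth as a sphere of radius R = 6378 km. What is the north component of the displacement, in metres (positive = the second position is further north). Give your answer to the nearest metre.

Δφ = 47.0620° − 47.0638° = -0.0018°; Δλ = 58.7642° − 58.7655° = -0.0013°.
1° along a meridian = πR/180 = 111317 m.
ΔN = Δφ × 111317 = -200.4 m; ΔE = Δλ × 111317 × cos(47.0638°) = -0.0013 × 111317 × 0.681184 = -98.6 m.

ΔN = -200 m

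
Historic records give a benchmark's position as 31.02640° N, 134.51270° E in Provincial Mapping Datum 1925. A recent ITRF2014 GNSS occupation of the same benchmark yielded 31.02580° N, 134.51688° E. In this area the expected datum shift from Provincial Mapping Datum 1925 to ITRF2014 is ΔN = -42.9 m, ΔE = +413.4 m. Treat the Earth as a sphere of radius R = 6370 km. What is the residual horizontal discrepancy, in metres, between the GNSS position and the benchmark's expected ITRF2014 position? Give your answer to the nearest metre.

28 m

Observed coordinate differences: Δφ = -0.00060°, Δλ = +0.00418°.
Converting to metres (1° lat = 111177 m, cos φ = 0.856930): observed ΔN = -66.7 m, observed ΔE = 398.2 m.
Subtracting the expected shift leaves a residual of -66.7 − (-42.9) = -23.8 m north and 398.2 − (413.4) = -15.2 m east.
Residual distance = √((-23.8)² + (-15.2)²) = 28.2 m.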